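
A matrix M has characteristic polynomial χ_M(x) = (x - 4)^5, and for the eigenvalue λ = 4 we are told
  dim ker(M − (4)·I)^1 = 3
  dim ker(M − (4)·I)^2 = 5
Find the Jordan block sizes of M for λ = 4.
Block sizes for λ = 4: [2, 2, 1]

From the dimensions of kernels of powers, the number of Jordan blocks of size at least j is d_j − d_{j−1} where d_j = dim ker(N^j) (with d_0 = 0). Computing the differences gives [3, 2].
The number of blocks of size exactly k is (#blocks of size ≥ k) − (#blocks of size ≥ k + 1), so the partition is: 1 block(s) of size 1, 2 block(s) of size 2.
In nonincreasing order the block sizes are [2, 2, 1].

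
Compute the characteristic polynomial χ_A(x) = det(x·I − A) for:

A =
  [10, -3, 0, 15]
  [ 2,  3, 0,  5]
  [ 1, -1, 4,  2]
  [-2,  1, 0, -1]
x^4 - 16*x^3 + 96*x^2 - 256*x + 256

Expanding det(x·I − A) (e.g. by cofactor expansion or by noting that A is similar to its Jordan form J, which has the same characteristic polynomial as A) gives
  χ_A(x) = x^4 - 16*x^3 + 96*x^2 - 256*x + 256
which factors as (x - 4)^4. The eigenvalues (with algebraic multiplicities) are λ = 4 with multiplicity 4.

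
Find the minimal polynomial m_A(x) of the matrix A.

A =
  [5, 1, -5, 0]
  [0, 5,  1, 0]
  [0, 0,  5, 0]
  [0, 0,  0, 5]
x^3 - 15*x^2 + 75*x - 125

The characteristic polynomial is χ_A(x) = (x - 5)^4, so the eigenvalues are known. The minimal polynomial is
  m_A(x) = Π_λ (x − λ)^{k_λ}
where k_λ is the size of the *largest* Jordan block for λ (equivalently, the smallest k with (A − λI)^k v = 0 for every generalised eigenvector v of λ).

  λ = 5: largest Jordan block has size 3, contributing (x − 5)^3

So m_A(x) = (x - 5)^3 = x^3 - 15*x^2 + 75*x - 125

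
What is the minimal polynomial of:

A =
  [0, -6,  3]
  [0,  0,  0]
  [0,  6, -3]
x^2 + 3*x

The characteristic polynomial is χ_A(x) = x^2*(x + 3), so the eigenvalues are known. The minimal polynomial is
  m_A(x) = Π_λ (x − λ)^{k_λ}
where k_λ is the size of the *largest* Jordan block for λ (equivalently, the smallest k with (A − λI)^k v = 0 for every generalised eigenvector v of λ).

  λ = -3: largest Jordan block has size 1, contributing (x + 3)
  λ = 0: largest Jordan block has size 1, contributing (x − 0)

So m_A(x) = x*(x + 3) = x^2 + 3*x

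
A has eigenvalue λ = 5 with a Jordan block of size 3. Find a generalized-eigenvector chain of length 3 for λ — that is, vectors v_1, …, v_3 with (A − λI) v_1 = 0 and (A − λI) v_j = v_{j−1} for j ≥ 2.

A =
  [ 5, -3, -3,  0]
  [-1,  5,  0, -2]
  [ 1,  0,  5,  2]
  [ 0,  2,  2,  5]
A Jordan chain for λ = 5 of length 3:
v_1 = (0, -1, 1, 0)ᵀ
v_2 = (-3, 0, 0, 2)ᵀ
v_3 = (0, 1, 0, 0)ᵀ

Let N = A − (5)·I. We want v_3 with N^3 v_3 = 0 but N^2 v_3 ≠ 0; then v_{j-1} := N · v_j for j = 3, …, 2.

Pick v_3 = (0, 1, 0, 0)ᵀ.
Then v_2 = N · v_3 = (-3, 0, 0, 2)ᵀ.
Then v_1 = N · v_2 = (0, -1, 1, 0)ᵀ.

Sanity check: (A − (5)·I) v_1 = (0, 0, 0, 0)ᵀ = 0. ✓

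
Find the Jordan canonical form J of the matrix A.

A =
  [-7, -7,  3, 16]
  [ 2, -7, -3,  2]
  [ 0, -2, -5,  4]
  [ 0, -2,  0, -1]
J_3(-5) ⊕ J_1(-5)

The characteristic polynomial is
  det(x·I − A) = x^4 + 20*x^3 + 150*x^2 + 500*x + 625 = (x + 5)^4

Eigenvalues and multiplicities (the geometric multiplicity of λ is n − rank(A − λI), which equals the number of Jordan blocks for λ):
  λ = -5: algebraic multiplicity = 4, geometric multiplicity = 2

Determining the block sizes for each eigenvalue:
  λ = -5: with am = 4 and gm = 2, the partition is not yet determined (e.g. several partitions of 4 into 2 parts exist). Let N = A − (-5)·I. Computing rank(N^1) = 2, rank(N^2) = 1, rank(N^3) = 0; the number of blocks of size ≥ j is rank(N^{j−1}) − rank(N^j), giving [2, 1, 1]. So we have 1 block(s) of size 3, 1 block(s) of size 1 → block sizes [3, 1]

Assembling the blocks gives a Jordan form
J =
  [-5,  1,  0,  0]
  [ 0, -5,  1,  0]
  [ 0,  0, -5,  0]
  [ 0,  0,  0, -5]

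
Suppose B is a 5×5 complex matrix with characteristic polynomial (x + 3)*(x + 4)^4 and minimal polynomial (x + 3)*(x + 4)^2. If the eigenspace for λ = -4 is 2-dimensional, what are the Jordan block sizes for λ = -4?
Block sizes for λ = -4: [2, 2]

Step 1 — from the characteristic polynomial, algebraic multiplicity of λ = -4 is 4. From dim ker(B − (-4)·I) = 2, there are exactly 2 Jordan blocks for λ = -4.
Step 2 — from the minimal polynomial, the factor (x + 4)^2 tells us the largest block for λ = -4 has size 2.
Step 3 — with total size 4, 2 blocks, and largest block 2, the block sizes (in nonincreasing order) are [2, 2].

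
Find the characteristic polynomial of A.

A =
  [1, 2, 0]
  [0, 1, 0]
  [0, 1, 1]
x^3 - 3*x^2 + 3*x - 1

Expanding det(x·I − A) (e.g. by cofactor expansion or by noting that A is similar to its Jordan form J, which has the same characteristic polynomial as A) gives
  χ_A(x) = x^3 - 3*x^2 + 3*x - 1
which factors as (x - 1)^3. The eigenvalues (with algebraic multiplicities) are λ = 1 with multiplicity 3.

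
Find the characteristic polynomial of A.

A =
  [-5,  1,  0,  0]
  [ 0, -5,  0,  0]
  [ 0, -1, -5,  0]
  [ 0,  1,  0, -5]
x^4 + 20*x^3 + 150*x^2 + 500*x + 625

Expanding det(x·I − A) (e.g. by cofactor expansion or by noting that A is similar to its Jordan form J, which has the same characteristic polynomial as A) gives
  χ_A(x) = x^4 + 20*x^3 + 150*x^2 + 500*x + 625
which factors as (x + 5)^4. The eigenvalues (with algebraic multiplicities) are λ = -5 with multiplicity 4.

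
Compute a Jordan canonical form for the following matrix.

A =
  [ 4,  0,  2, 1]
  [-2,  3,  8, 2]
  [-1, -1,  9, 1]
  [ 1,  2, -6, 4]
J_2(5) ⊕ J_2(5)

The characteristic polynomial is
  det(x·I − A) = x^4 - 20*x^3 + 150*x^2 - 500*x + 625 = (x - 5)^4

Eigenvalues and multiplicities (the geometric multiplicity of λ is n − rank(A − λI), which equals the number of Jordan blocks for λ):
  λ = 5: algebraic multiplicity = 4, geometric multiplicity = 2

Determining the block sizes for each eigenvalue:
  λ = 5: with am = 4 and gm = 2, the partition is not yet determined (e.g. several partitions of 4 into 2 parts exist). Let N = A − (5)·I. Computing rank(N^1) = 2, rank(N^2) = 0; the number of blocks of size ≥ j is rank(N^{j−1}) − rank(N^j), giving [2, 2]. So we have 2 block(s) of size 2 → block sizes [2, 2]

Assembling the blocks gives a Jordan form
J =
  [5, 1, 0, 0]
  [0, 5, 0, 0]
  [0, 0, 5, 1]
  [0, 0, 0, 5]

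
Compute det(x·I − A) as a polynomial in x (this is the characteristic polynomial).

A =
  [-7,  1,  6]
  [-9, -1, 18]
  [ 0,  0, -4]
x^3 + 12*x^2 + 48*x + 64

Expanding det(x·I − A) (e.g. by cofactor expansion or by noting that A is similar to its Jordan form J, which has the same characteristic polynomial as A) gives
  χ_A(x) = x^3 + 12*x^2 + 48*x + 64
which factors as (x + 4)^3. The eigenvalues (with algebraic multiplicities) are λ = -4 with multiplicity 3.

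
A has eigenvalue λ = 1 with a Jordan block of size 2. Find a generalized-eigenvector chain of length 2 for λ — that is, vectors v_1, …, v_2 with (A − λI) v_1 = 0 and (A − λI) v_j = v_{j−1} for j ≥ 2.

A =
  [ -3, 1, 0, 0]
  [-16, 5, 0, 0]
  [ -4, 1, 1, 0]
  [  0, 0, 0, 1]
A Jordan chain for λ = 1 of length 2:
v_1 = (-4, -16, -4, 0)ᵀ
v_2 = (1, 0, 0, 0)ᵀ

Let N = A − (1)·I. We want v_2 with N^2 v_2 = 0 but N^1 v_2 ≠ 0; then v_{j-1} := N · v_j for j = 2, …, 2.

Pick v_2 = (1, 0, 0, 0)ᵀ.
Then v_1 = N · v_2 = (-4, -16, -4, 0)ᵀ.

Sanity check: (A − (1)·I) v_1 = (0, 0, 0, 0)ᵀ = 0. ✓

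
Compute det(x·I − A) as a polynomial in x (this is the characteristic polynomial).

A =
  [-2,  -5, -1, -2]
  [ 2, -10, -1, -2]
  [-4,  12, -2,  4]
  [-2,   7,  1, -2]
x^4 + 16*x^3 + 96*x^2 + 256*x + 256

Expanding det(x·I − A) (e.g. by cofactor expansion or by noting that A is similar to its Jordan form J, which has the same characteristic polynomial as A) gives
  χ_A(x) = x^4 + 16*x^3 + 96*x^2 + 256*x + 256
which factors as (x + 4)^4. The eigenvalues (with algebraic multiplicities) are λ = -4 with multiplicity 4.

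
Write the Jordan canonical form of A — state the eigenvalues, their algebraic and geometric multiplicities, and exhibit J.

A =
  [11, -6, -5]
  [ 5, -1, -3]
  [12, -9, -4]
J_3(2)

The characteristic polynomial is
  det(x·I − A) = x^3 - 6*x^2 + 12*x - 8 = (x - 2)^3

Eigenvalues and multiplicities (the geometric multiplicity of λ is n − rank(A − λI), which equals the number of Jordan blocks for λ):
  λ = 2: algebraic multiplicity = 3, geometric multiplicity = 1

Determining the block sizes for each eigenvalue:
  λ = 2: one block (gm = 1), so the single block has size am = 3 → block sizes [3]

Assembling the blocks gives a Jordan form
J =
  [2, 1, 0]
  [0, 2, 1]
  [0, 0, 2]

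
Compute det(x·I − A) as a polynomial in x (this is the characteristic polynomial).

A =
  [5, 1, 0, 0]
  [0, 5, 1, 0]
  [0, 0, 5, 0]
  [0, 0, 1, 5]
x^4 - 20*x^3 + 150*x^2 - 500*x + 625

Expanding det(x·I − A) (e.g. by cofactor expansion or by noting that A is similar to its Jordan form J, which has the same characteristic polynomial as A) gives
  χ_A(x) = x^4 - 20*x^3 + 150*x^2 - 500*x + 625
which factors as (x - 5)^4. The eigenvalues (with algebraic multiplicities) are λ = 5 with multiplicity 4.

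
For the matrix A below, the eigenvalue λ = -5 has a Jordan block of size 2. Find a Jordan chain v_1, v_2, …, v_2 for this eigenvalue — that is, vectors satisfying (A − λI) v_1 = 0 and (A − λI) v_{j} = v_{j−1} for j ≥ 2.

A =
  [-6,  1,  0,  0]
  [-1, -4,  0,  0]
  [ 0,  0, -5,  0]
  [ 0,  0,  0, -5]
A Jordan chain for λ = -5 of length 2:
v_1 = (-1, -1, 0, 0)ᵀ
v_2 = (1, 0, 0, 0)ᵀ

Let N = A − (-5)·I. We want v_2 with N^2 v_2 = 0 but N^1 v_2 ≠ 0; then v_{j-1} := N · v_j for j = 2, …, 2.

Pick v_2 = (1, 0, 0, 0)ᵀ.
Then v_1 = N · v_2 = (-1, -1, 0, 0)ᵀ.

Sanity check: (A − (-5)·I) v_1 = (0, 0, 0, 0)ᵀ = 0. ✓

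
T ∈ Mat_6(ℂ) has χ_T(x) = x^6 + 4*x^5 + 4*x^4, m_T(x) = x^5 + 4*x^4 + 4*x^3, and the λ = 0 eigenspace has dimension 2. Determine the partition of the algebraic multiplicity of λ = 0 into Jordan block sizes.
Block sizes for λ = 0: [3, 1]

Step 1 — from the characteristic polynomial, algebraic multiplicity of λ = 0 is 4. From dim ker(T − (0)·I) = 2, there are exactly 2 Jordan blocks for λ = 0.
Step 2 — from the minimal polynomial, the factor (x − 0)^3 tells us the largest block for λ = 0 has size 3.
Step 3 — with total size 4, 2 blocks, and largest block 3, the block sizes (in nonincreasing order) are [3, 1].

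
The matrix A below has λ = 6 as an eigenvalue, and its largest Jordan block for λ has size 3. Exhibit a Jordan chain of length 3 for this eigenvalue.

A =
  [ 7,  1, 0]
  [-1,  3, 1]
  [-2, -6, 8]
A Jordan chain for λ = 6 of length 3:
v_1 = (-2, 2, 4)ᵀ
v_2 = (1, -3, -6)ᵀ
v_3 = (0, 1, 0)ᵀ

Let N = A − (6)·I. We want v_3 with N^3 v_3 = 0 but N^2 v_3 ≠ 0; then v_{j-1} := N · v_j for j = 3, …, 2.

Pick v_3 = (0, 1, 0)ᵀ.
Then v_2 = N · v_3 = (1, -3, -6)ᵀ.
Then v_1 = N · v_2 = (-2, 2, 4)ᵀ.

Sanity check: (A − (6)·I) v_1 = (0, 0, 0)ᵀ = 0. ✓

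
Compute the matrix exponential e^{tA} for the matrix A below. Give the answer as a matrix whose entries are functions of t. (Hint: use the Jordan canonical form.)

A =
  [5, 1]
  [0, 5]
e^{tA} =
  [exp(5*t), t*exp(5*t)]
  [0, exp(5*t)]

Strategy: write A = P · J · P⁻¹ where J is a Jordan canonical form, so e^{tA} = P · e^{tJ} · P⁻¹, and e^{tJ} can be computed block-by-block.

A has Jordan form
J =
  [5, 1]
  [0, 5]
(up to reordering of blocks).

Per-block formulas:
  For a 2×2 Jordan block J_2(5): exp(t · J_2(5)) = e^(5t)·(I + t·N), where N is the 2×2 nilpotent shift.

After assembling e^{tJ} and conjugating by P, we get:

e^{tA} =
  [exp(5*t), t*exp(5*t)]
  [0, exp(5*t)]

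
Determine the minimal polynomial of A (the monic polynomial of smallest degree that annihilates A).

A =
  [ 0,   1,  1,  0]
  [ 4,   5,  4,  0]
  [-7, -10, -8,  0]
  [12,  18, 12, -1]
x^3 + 3*x^2 + 3*x + 1

The characteristic polynomial is χ_A(x) = (x + 1)^4, so the eigenvalues are known. The minimal polynomial is
  m_A(x) = Π_λ (x − λ)^{k_λ}
where k_λ is the size of the *largest* Jordan block for λ (equivalently, the smallest k with (A − λI)^k v = 0 for every generalised eigenvector v of λ).

  λ = -1: largest Jordan block has size 3, contributing (x + 1)^3

So m_A(x) = (x + 1)^3 = x^3 + 3*x^2 + 3*x + 1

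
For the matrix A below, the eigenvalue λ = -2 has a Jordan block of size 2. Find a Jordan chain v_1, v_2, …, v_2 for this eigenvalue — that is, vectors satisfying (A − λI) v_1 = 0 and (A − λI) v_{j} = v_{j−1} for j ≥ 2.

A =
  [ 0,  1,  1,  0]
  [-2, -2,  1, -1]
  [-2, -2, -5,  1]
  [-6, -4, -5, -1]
A Jordan chain for λ = -2 of length 2:
v_1 = (2, -2, -2, -6)ᵀ
v_2 = (1, 0, 0, 0)ᵀ

Let N = A − (-2)·I. We want v_2 with N^2 v_2 = 0 but N^1 v_2 ≠ 0; then v_{j-1} := N · v_j for j = 2, …, 2.

Pick v_2 = (1, 0, 0, 0)ᵀ.
Then v_1 = N · v_2 = (2, -2, -2, -6)ᵀ.

Sanity check: (A − (-2)·I) v_1 = (0, 0, 0, 0)ᵀ = 0. ✓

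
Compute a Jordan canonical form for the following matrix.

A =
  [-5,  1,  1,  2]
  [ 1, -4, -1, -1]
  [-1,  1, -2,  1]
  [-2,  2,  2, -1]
J_3(-3) ⊕ J_1(-3)

The characteristic polynomial is
  det(x·I − A) = x^4 + 12*x^3 + 54*x^2 + 108*x + 81 = (x + 3)^4

Eigenvalues and multiplicities (the geometric multiplicity of λ is n − rank(A − λI), which equals the number of Jordan blocks for λ):
  λ = -3: algebraic multiplicity = 4, geometric multiplicity = 2

Determining the block sizes for each eigenvalue:
  λ = -3: with am = 4 and gm = 2, the partition is not yet determined (e.g. several partitions of 4 into 2 parts exist). Let N = A − (-3)·I. Computing rank(N^1) = 2, rank(N^2) = 1, rank(N^3) = 0; the number of blocks of size ≥ j is rank(N^{j−1}) − rank(N^j), giving [2, 1, 1]. So we have 1 block(s) of size 3, 1 block(s) of size 1 → block sizes [3, 1]

Assembling the blocks gives a Jordan form
J =
  [-3,  1,  0,  0]
  [ 0, -3,  1,  0]
  [ 0,  0, -3,  0]
  [ 0,  0,  0, -3]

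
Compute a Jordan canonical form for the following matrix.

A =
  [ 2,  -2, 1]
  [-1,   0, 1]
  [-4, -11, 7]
J_3(3)

The characteristic polynomial is
  det(x·I − A) = x^3 - 9*x^2 + 27*x - 27 = (x - 3)^3

Eigenvalues and multiplicities (the geometric multiplicity of λ is n − rank(A − λI), which equals the number of Jordan blocks for λ):
  λ = 3: algebraic multiplicity = 3, geometric multiplicity = 1

Determining the block sizes for each eigenvalue:
  λ = 3: one block (gm = 1), so the single block has size am = 3 → block sizes [3]

Assembling the blocks gives a Jordan form
J =
  [3, 1, 0]
  [0, 3, 1]
  [0, 0, 3]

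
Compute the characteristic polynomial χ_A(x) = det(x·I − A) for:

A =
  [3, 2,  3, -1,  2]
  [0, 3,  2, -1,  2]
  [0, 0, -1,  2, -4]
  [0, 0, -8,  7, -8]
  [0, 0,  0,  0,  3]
x^5 - 15*x^4 + 90*x^3 - 270*x^2 + 405*x - 243

Expanding det(x·I − A) (e.g. by cofactor expansion or by noting that A is similar to its Jordan form J, which has the same characteristic polynomial as A) gives
  χ_A(x) = x^5 - 15*x^4 + 90*x^3 - 270*x^2 + 405*x - 243
which factors as (x - 3)^5. The eigenvalues (with algebraic multiplicities) are λ = 3 with multiplicity 5.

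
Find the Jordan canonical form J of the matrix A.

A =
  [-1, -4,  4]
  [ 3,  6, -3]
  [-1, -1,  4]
J_2(3) ⊕ J_1(3)

The characteristic polynomial is
  det(x·I − A) = x^3 - 9*x^2 + 27*x - 27 = (x - 3)^3

Eigenvalues and multiplicities (the geometric multiplicity of λ is n − rank(A − λI), which equals the number of Jordan blocks for λ):
  λ = 3: algebraic multiplicity = 3, geometric multiplicity = 2

Determining the block sizes for each eigenvalue:
  λ = 3: 2 blocks summing to 3 forces exactly one block of size 2 and the rest size 1 → block sizes [2, 1]

Assembling the blocks gives a Jordan form
J =
  [3, 1, 0]
  [0, 3, 0]
  [0, 0, 3]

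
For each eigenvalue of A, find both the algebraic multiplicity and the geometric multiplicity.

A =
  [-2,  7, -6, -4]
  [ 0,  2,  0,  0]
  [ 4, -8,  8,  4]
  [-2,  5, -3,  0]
λ = 2: alg = 4, geom = 2

Step 1 — factor the characteristic polynomial to read off the algebraic multiplicities:
  χ_A(x) = (x - 2)^4

Step 2 — compute geometric multiplicities via the rank-nullity identity g(λ) = n − rank(A − λI):
  rank(A − (2)·I) = 2, so dim ker(A − (2)·I) = n − 2 = 2

Summary:
  λ = 2: algebraic multiplicity = 4, geometric multiplicity = 2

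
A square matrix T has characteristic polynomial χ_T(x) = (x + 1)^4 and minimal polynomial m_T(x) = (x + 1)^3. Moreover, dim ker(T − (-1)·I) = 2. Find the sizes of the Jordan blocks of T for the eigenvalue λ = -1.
Block sizes for λ = -1: [3, 1]

Step 1 — from the characteristic polynomial, algebraic multiplicity of λ = -1 is 4. From dim ker(T − (-1)·I) = 2, there are exactly 2 Jordan blocks for λ = -1.
Step 2 — from the minimal polynomial, the factor (x + 1)^3 tells us the largest block for λ = -1 has size 3.
Step 3 — with total size 4, 2 blocks, and largest block 3, the block sizes (in nonincreasing order) are [3, 1].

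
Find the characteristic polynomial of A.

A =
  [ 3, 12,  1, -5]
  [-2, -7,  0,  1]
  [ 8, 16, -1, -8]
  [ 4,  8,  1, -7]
x^4 + 12*x^3 + 54*x^2 + 108*x + 81

Expanding det(x·I − A) (e.g. by cofactor expansion or by noting that A is similar to its Jordan form J, which has the same characteristic polynomial as A) gives
  χ_A(x) = x^4 + 12*x^3 + 54*x^2 + 108*x + 81
which factors as (x + 3)^4. The eigenvalues (with algebraic multiplicities) are λ = -3 with multiplicity 4.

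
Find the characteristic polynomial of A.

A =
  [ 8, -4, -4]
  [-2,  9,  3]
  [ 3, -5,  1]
x^3 - 18*x^2 + 108*x - 216

Expanding det(x·I − A) (e.g. by cofactor expansion or by noting that A is similar to its Jordan form J, which has the same characteristic polynomial as A) gives
  χ_A(x) = x^3 - 18*x^2 + 108*x - 216
which factors as (x - 6)^3. The eigenvalues (with algebraic multiplicities) are λ = 6 with multiplicity 3.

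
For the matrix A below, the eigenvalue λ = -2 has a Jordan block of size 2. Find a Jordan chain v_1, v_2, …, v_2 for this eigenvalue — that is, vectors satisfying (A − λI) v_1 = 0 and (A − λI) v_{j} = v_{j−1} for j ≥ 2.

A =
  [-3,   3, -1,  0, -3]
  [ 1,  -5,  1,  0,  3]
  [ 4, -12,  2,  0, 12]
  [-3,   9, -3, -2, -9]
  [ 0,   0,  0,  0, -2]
A Jordan chain for λ = -2 of length 2:
v_1 = (-1, 1, 4, -3, 0)ᵀ
v_2 = (1, 0, 0, 0, 0)ᵀ

Let N = A − (-2)·I. We want v_2 with N^2 v_2 = 0 but N^1 v_2 ≠ 0; then v_{j-1} := N · v_j for j = 2, …, 2.

Pick v_2 = (1, 0, 0, 0, 0)ᵀ.
Then v_1 = N · v_2 = (-1, 1, 4, -3, 0)ᵀ.

Sanity check: (A − (-2)·I) v_1 = (0, 0, 0, 0, 0)ᵀ = 0. ✓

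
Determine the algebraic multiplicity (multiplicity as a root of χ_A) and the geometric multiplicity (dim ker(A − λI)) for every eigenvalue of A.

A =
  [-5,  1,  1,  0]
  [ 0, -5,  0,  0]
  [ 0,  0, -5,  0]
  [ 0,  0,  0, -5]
λ = -5: alg = 4, geom = 3

Step 1 — factor the characteristic polynomial to read off the algebraic multiplicities:
  χ_A(x) = (x + 5)^4

Step 2 — compute geometric multiplicities via the rank-nullity identity g(λ) = n − rank(A − λI):
  rank(A − (-5)·I) = 1, so dim ker(A − (-5)·I) = n − 1 = 3

Summary:
  λ = -5: algebraic multiplicity = 4, geometric multiplicity = 3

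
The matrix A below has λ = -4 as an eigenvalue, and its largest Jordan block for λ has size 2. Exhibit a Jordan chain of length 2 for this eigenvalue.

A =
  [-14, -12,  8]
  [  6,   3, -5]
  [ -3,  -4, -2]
A Jordan chain for λ = -4 of length 2:
v_1 = (2, -1, 1)ᵀ
v_2 = (1, -1, 0)ᵀ

Let N = A − (-4)·I. We want v_2 with N^2 v_2 = 0 but N^1 v_2 ≠ 0; then v_{j-1} := N · v_j for j = 2, …, 2.

Pick v_2 = (1, -1, 0)ᵀ.
Then v_1 = N · v_2 = (2, -1, 1)ᵀ.

Sanity check: (A − (-4)·I) v_1 = (0, 0, 0)ᵀ = 0. ✓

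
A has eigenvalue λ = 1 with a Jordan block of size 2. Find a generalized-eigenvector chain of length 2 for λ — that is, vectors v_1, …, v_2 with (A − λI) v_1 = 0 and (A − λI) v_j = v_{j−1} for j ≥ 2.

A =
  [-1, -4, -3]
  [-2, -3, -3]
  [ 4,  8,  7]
A Jordan chain for λ = 1 of length 2:
v_1 = (-2, -2, 4)ᵀ
v_2 = (1, 0, 0)ᵀ

Let N = A − (1)·I. We want v_2 with N^2 v_2 = 0 but N^1 v_2 ≠ 0; then v_{j-1} := N · v_j for j = 2, …, 2.

Pick v_2 = (1, 0, 0)ᵀ.
Then v_1 = N · v_2 = (-2, -2, 4)ᵀ.

Sanity check: (A − (1)·I) v_1 = (0, 0, 0)ᵀ = 0. ✓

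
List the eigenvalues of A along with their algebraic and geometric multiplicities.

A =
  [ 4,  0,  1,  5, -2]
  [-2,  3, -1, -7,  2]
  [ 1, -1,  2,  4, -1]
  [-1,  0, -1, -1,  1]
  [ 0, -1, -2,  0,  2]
λ = 2: alg = 5, geom = 2

Step 1 — factor the characteristic polynomial to read off the algebraic multiplicities:
  χ_A(x) = (x - 2)^5

Step 2 — compute geometric multiplicities via the rank-nullity identity g(λ) = n − rank(A − λI):
  rank(A − (2)·I) = 3, so dim ker(A − (2)·I) = n − 3 = 2

Summary:
  λ = 2: algebraic multiplicity = 5, geometric multiplicity = 2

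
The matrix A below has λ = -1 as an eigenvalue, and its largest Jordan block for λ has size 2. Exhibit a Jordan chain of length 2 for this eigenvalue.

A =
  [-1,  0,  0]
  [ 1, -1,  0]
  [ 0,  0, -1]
A Jordan chain for λ = -1 of length 2:
v_1 = (0, 1, 0)ᵀ
v_2 = (1, 0, 0)ᵀ

Let N = A − (-1)·I. We want v_2 with N^2 v_2 = 0 but N^1 v_2 ≠ 0; then v_{j-1} := N · v_j for j = 2, …, 2.

Pick v_2 = (1, 0, 0)ᵀ.
Then v_1 = N · v_2 = (0, 1, 0)ᵀ.

Sanity check: (A − (-1)·I) v_1 = (0, 0, 0)ᵀ = 0. ✓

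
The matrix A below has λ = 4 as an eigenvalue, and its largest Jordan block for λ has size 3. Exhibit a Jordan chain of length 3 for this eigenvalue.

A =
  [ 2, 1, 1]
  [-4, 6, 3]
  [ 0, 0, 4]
A Jordan chain for λ = 4 of length 3:
v_1 = (1, 2, 0)ᵀ
v_2 = (1, 3, 0)ᵀ
v_3 = (0, 0, 1)ᵀ

Let N = A − (4)·I. We want v_3 with N^3 v_3 = 0 but N^2 v_3 ≠ 0; then v_{j-1} := N · v_j for j = 3, …, 2.

Pick v_3 = (0, 0, 1)ᵀ.
Then v_2 = N · v_3 = (1, 3, 0)ᵀ.
Then v_1 = N · v_2 = (1, 2, 0)ᵀ.

Sanity check: (A − (4)·I) v_1 = (0, 0, 0)ᵀ = 0. ✓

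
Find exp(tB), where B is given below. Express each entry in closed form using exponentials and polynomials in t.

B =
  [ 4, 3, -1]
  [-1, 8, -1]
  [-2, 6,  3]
e^{tB} =
  [-t*exp(5*t) + exp(5*t), 3*t*exp(5*t), -t*exp(5*t)]
  [-t*exp(5*t), 3*t*exp(5*t) + exp(5*t), -t*exp(5*t)]
  [-2*t*exp(5*t), 6*t*exp(5*t), -2*t*exp(5*t) + exp(5*t)]

Strategy: write B = P · J · P⁻¹ where J is a Jordan canonical form, so e^{tB} = P · e^{tJ} · P⁻¹, and e^{tJ} can be computed block-by-block.

B has Jordan form
J =
  [5, 1, 0]
  [0, 5, 0]
  [0, 0, 5]
(up to reordering of blocks).

Per-block formulas:
  For a 1×1 block at λ = 5: exp(t · [5]) = [e^(5t)].
  For a 2×2 Jordan block J_2(5): exp(t · J_2(5)) = e^(5t)·(I + t·N), where N is the 2×2 nilpotent shift.

After assembling e^{tJ} and conjugating by P, we get:

e^{tB} =
  [-t*exp(5*t) + exp(5*t), 3*t*exp(5*t), -t*exp(5*t)]
  [-t*exp(5*t), 3*t*exp(5*t) + exp(5*t), -t*exp(5*t)]
  [-2*t*exp(5*t), 6*t*exp(5*t), -2*t*exp(5*t) + exp(5*t)]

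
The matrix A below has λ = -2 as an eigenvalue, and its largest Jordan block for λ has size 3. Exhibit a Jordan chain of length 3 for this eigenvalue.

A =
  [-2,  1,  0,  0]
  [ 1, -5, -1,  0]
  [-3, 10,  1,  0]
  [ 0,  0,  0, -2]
A Jordan chain for λ = -2 of length 3:
v_1 = (1, 0, 1, 0)ᵀ
v_2 = (0, 1, -3, 0)ᵀ
v_3 = (1, 0, 0, 0)ᵀ

Let N = A − (-2)·I. We want v_3 with N^3 v_3 = 0 but N^2 v_3 ≠ 0; then v_{j-1} := N · v_j for j = 3, …, 2.

Pick v_3 = (1, 0, 0, 0)ᵀ.
Then v_2 = N · v_3 = (0, 1, -3, 0)ᵀ.
Then v_1 = N · v_2 = (1, 0, 1, 0)ᵀ.

Sanity check: (A − (-2)·I) v_1 = (0, 0, 0, 0)ᵀ = 0. ✓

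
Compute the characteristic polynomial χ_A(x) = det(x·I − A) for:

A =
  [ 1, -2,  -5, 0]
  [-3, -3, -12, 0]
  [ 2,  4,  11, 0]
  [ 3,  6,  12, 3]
x^4 - 12*x^3 + 54*x^2 - 108*x + 81

Expanding det(x·I − A) (e.g. by cofactor expansion or by noting that A is similar to its Jordan form J, which has the same characteristic polynomial as A) gives
  χ_A(x) = x^4 - 12*x^3 + 54*x^2 - 108*x + 81
which factors as (x - 3)^4. The eigenvalues (with algebraic multiplicities) are λ = 3 with multiplicity 4.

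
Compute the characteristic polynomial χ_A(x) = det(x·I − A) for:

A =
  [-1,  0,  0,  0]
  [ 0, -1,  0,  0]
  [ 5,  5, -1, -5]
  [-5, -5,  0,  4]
x^4 - x^3 - 9*x^2 - 11*x - 4

Expanding det(x·I − A) (e.g. by cofactor expansion or by noting that A is similar to its Jordan form J, which has the same characteristic polynomial as A) gives
  χ_A(x) = x^4 - x^3 - 9*x^2 - 11*x - 4
which factors as (x - 4)*(x + 1)^3. The eigenvalues (with algebraic multiplicities) are λ = -1 with multiplicity 3, λ = 4 with multiplicity 1.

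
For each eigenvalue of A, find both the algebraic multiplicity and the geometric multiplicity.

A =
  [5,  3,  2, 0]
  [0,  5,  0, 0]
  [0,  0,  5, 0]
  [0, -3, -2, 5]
λ = 5: alg = 4, geom = 3

Step 1 — factor the characteristic polynomial to read off the algebraic multiplicities:
  χ_A(x) = (x - 5)^4

Step 2 — compute geometric multiplicities via the rank-nullity identity g(λ) = n − rank(A − λI):
  rank(A − (5)·I) = 1, so dim ker(A − (5)·I) = n − 1 = 3

Summary:
  λ = 5: algebraic multiplicity = 4, geometric multiplicity = 3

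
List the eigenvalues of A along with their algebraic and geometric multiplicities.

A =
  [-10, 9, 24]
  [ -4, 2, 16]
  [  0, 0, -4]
λ = -4: alg = 3, geom = 2

Step 1 — factor the characteristic polynomial to read off the algebraic multiplicities:
  χ_A(x) = (x + 4)^3

Step 2 — compute geometric multiplicities via the rank-nullity identity g(λ) = n − rank(A − λI):
  rank(A − (-4)·I) = 1, so dim ker(A − (-4)·I) = n − 1 = 2

Summary:
  λ = -4: algebraic multiplicity = 3, geometric multiplicity = 2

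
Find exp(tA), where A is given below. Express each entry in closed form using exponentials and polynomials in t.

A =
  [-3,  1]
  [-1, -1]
e^{tA} =
  [-t*exp(-2*t) + exp(-2*t), t*exp(-2*t)]
  [-t*exp(-2*t), t*exp(-2*t) + exp(-2*t)]

Strategy: write A = P · J · P⁻¹ where J is a Jordan canonical form, so e^{tA} = P · e^{tJ} · P⁻¹, and e^{tJ} can be computed block-by-block.

A has Jordan form
J =
  [-2,  1]
  [ 0, -2]
(up to reordering of blocks).

Per-block formulas:
  For a 2×2 Jordan block J_2(-2): exp(t · J_2(-2)) = e^(-2t)·(I + t·N), where N is the 2×2 nilpotent shift.

After assembling e^{tJ} and conjugating by P, we get:

e^{tA} =
  [-t*exp(-2*t) + exp(-2*t), t*exp(-2*t)]
  [-t*exp(-2*t), t*exp(-2*t) + exp(-2*t)]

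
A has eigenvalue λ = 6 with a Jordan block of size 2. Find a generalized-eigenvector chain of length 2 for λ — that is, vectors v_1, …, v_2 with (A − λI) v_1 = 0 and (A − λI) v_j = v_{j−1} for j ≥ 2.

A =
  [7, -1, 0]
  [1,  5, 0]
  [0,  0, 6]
A Jordan chain for λ = 6 of length 2:
v_1 = (1, 1, 0)ᵀ
v_2 = (1, 0, 0)ᵀ

Let N = A − (6)·I. We want v_2 with N^2 v_2 = 0 but N^1 v_2 ≠ 0; then v_{j-1} := N · v_j for j = 2, …, 2.

Pick v_2 = (1, 0, 0)ᵀ.
Then v_1 = N · v_2 = (1, 1, 0)ᵀ.

Sanity check: (A − (6)·I) v_1 = (0, 0, 0)ᵀ = 0. ✓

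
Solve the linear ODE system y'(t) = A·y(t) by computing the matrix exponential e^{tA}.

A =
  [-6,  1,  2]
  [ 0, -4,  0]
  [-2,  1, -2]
e^{tA} =
  [-2*t*exp(-4*t) + exp(-4*t), t*exp(-4*t), 2*t*exp(-4*t)]
  [0, exp(-4*t), 0]
  [-2*t*exp(-4*t), t*exp(-4*t), 2*t*exp(-4*t) + exp(-4*t)]

Strategy: write A = P · J · P⁻¹ where J is a Jordan canonical form, so e^{tA} = P · e^{tJ} · P⁻¹, and e^{tJ} can be computed block-by-block.

A has Jordan form
J =
  [-4,  1,  0]
  [ 0, -4,  0]
  [ 0,  0, -4]
(up to reordering of blocks).

Per-block formulas:
  For a 2×2 Jordan block J_2(-4): exp(t · J_2(-4)) = e^(-4t)·(I + t·N), where N is the 2×2 nilpotent shift.
  For a 1×1 block at λ = -4: exp(t · [-4]) = [e^(-4t)].

After assembling e^{tJ} and conjugating by P, we get:

e^{tA} =
  [-2*t*exp(-4*t) + exp(-4*t), t*exp(-4*t), 2*t*exp(-4*t)]
  [0, exp(-4*t), 0]
  [-2*t*exp(-4*t), t*exp(-4*t), 2*t*exp(-4*t) + exp(-4*t)]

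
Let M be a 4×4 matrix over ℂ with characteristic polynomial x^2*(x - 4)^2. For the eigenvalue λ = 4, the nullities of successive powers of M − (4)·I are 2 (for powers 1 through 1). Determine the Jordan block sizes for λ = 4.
Block sizes for λ = 4: [1, 1]

From the dimensions of kernels of powers, the number of Jordan blocks of size at least j is d_j − d_{j−1} where d_j = dim ker(N^j) (with d_0 = 0). Computing the differences gives [2].
The number of blocks of size exactly k is (#blocks of size ≥ k) − (#blocks of size ≥ k + 1), so the partition is: 2 block(s) of size 1.
In nonincreasing order the block sizes are [1, 1].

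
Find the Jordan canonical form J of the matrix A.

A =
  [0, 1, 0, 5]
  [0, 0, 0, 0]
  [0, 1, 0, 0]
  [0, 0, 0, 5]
J_2(0) ⊕ J_1(0) ⊕ J_1(5)

The characteristic polynomial is
  det(x·I − A) = x^4 - 5*x^3 = x^3*(x - 5)

Eigenvalues and multiplicities (the geometric multiplicity of λ is n − rank(A − λI), which equals the number of Jordan blocks for λ):
  λ = 0: algebraic multiplicity = 3, geometric multiplicity = 2
  λ = 5: algebraic multiplicity = 1, geometric multiplicity = 1

Determining the block sizes for each eigenvalue:
  λ = 0: 2 blocks summing to 3 forces exactly one block of size 2 and the rest size 1 → block sizes [2, 1]
  λ = 5: one block (gm = 1), so the single block has size am = 1 → block sizes [1]

Assembling the blocks gives a Jordan form
J =
  [0, 1, 0, 0]
  [0, 0, 0, 0]
  [0, 0, 0, 0]
  [0, 0, 0, 5]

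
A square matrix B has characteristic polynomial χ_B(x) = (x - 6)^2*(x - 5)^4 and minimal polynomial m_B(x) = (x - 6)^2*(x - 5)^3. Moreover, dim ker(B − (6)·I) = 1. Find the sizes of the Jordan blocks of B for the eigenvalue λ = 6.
Block sizes for λ = 6: [2]

Step 1 — from the characteristic polynomial, algebraic multiplicity of λ = 6 is 2. From dim ker(B − (6)·I) = 1, there are exactly 1 Jordan blocks for λ = 6.
Step 2 — from the minimal polynomial, the factor (x − 6)^2 tells us the largest block for λ = 6 has size 2.
Step 3 — with total size 2, 1 blocks, and largest block 2, the block sizes (in nonincreasing order) are [2].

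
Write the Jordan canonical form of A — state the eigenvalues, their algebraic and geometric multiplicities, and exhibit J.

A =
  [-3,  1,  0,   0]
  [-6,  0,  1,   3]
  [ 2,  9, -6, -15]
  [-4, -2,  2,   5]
J_3(-1) ⊕ J_1(-1)

The characteristic polynomial is
  det(x·I − A) = x^4 + 4*x^3 + 6*x^2 + 4*x + 1 = (x + 1)^4

Eigenvalues and multiplicities (the geometric multiplicity of λ is n − rank(A − λI), which equals the number of Jordan blocks for λ):
  λ = -1: algebraic multiplicity = 4, geometric multiplicity = 2

Determining the block sizes for each eigenvalue:
  λ = -1: with am = 4 and gm = 2, the partition is not yet determined (e.g. several partitions of 4 into 2 parts exist). Let N = A − (-1)·I. Computing rank(N^1) = 2, rank(N^2) = 1, rank(N^3) = 0; the number of blocks of size ≥ j is rank(N^{j−1}) − rank(N^j), giving [2, 1, 1]. So we have 1 block(s) of size 3, 1 block(s) of size 1 → block sizes [3, 1]

Assembling the blocks gives a Jordan form
J =
  [-1,  1,  0,  0]
  [ 0, -1,  1,  0]
  [ 0,  0, -1,  0]
  [ 0,  0,  0, -1]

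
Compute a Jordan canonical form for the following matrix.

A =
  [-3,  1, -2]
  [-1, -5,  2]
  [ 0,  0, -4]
J_2(-4) ⊕ J_1(-4)

The characteristic polynomial is
  det(x·I − A) = x^3 + 12*x^2 + 48*x + 64 = (x + 4)^3

Eigenvalues and multiplicities (the geometric multiplicity of λ is n − rank(A − λI), which equals the number of Jordan blocks for λ):
  λ = -4: algebraic multiplicity = 3, geometric multiplicity = 2

Determining the block sizes for each eigenvalue:
  λ = -4: 2 blocks summing to 3 forces exactly one block of size 2 and the rest size 1 → block sizes [2, 1]

Assembling the blocks gives a Jordan form
J =
  [-4,  1,  0]
  [ 0, -4,  0]
  [ 0,  0, -4]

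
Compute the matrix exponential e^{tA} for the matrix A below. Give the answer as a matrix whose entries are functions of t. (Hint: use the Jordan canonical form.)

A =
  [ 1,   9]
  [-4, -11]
e^{tA} =
  [6*t*exp(-5*t) + exp(-5*t), 9*t*exp(-5*t)]
  [-4*t*exp(-5*t), -6*t*exp(-5*t) + exp(-5*t)]

Strategy: write A = P · J · P⁻¹ where J is a Jordan canonical form, so e^{tA} = P · e^{tJ} · P⁻¹, and e^{tJ} can be computed block-by-block.

A has Jordan form
J =
  [-5,  1]
  [ 0, -5]
(up to reordering of blocks).

Per-block formulas:
  For a 2×2 Jordan block J_2(-5): exp(t · J_2(-5)) = e^(-5t)·(I + t·N), where N is the 2×2 nilpotent shift.

After assembling e^{tJ} and conjugating by P, we get:

e^{tA} =
  [6*t*exp(-5*t) + exp(-5*t), 9*t*exp(-5*t)]
  [-4*t*exp(-5*t), -6*t*exp(-5*t) + exp(-5*t)]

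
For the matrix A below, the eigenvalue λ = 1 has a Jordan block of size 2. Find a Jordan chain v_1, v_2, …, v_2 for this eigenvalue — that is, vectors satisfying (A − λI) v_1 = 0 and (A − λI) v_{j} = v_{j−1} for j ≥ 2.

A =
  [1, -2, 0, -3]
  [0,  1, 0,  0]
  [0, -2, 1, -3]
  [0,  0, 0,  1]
A Jordan chain for λ = 1 of length 2:
v_1 = (-2, 0, -2, 0)ᵀ
v_2 = (0, 1, 0, 0)ᵀ

Let N = A − (1)·I. We want v_2 with N^2 v_2 = 0 but N^1 v_2 ≠ 0; then v_{j-1} := N · v_j for j = 2, …, 2.

Pick v_2 = (0, 1, 0, 0)ᵀ.
Then v_1 = N · v_2 = (-2, 0, -2, 0)ᵀ.

Sanity check: (A − (1)·I) v_1 = (0, 0, 0, 0)ᵀ = 0. ✓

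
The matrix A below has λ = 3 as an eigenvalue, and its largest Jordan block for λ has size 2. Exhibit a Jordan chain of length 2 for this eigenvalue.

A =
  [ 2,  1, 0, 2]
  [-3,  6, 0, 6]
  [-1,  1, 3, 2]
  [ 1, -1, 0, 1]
A Jordan chain for λ = 3 of length 2:
v_1 = (-1, -3, -1, 1)ᵀ
v_2 = (1, 0, 0, 0)ᵀ

Let N = A − (3)·I. We want v_2 with N^2 v_2 = 0 but N^1 v_2 ≠ 0; then v_{j-1} := N · v_j for j = 2, …, 2.

Pick v_2 = (1, 0, 0, 0)ᵀ.
Then v_1 = N · v_2 = (-1, -3, -1, 1)ᵀ.

Sanity check: (A − (3)·I) v_1 = (0, 0, 0, 0)ᵀ = 0. ✓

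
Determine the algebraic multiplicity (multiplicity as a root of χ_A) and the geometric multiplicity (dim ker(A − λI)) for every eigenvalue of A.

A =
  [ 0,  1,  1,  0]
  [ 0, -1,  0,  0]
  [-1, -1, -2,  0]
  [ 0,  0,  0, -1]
λ = -1: alg = 4, geom = 3

Step 1 — factor the characteristic polynomial to read off the algebraic multiplicities:
  χ_A(x) = (x + 1)^4

Step 2 — compute geometric multiplicities via the rank-nullity identity g(λ) = n − rank(A − λI):
  rank(A − (-1)·I) = 1, so dim ker(A − (-1)·I) = n − 1 = 3

Summary:
  λ = -1: algebraic multiplicity = 4, geometric multiplicity = 3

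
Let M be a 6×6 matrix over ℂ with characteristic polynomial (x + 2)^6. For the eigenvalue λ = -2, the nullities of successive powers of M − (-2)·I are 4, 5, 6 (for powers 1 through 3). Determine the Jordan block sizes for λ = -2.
Block sizes for λ = -2: [3, 1, 1, 1]

From the dimensions of kernels of powers, the number of Jordan blocks of size at least j is d_j − d_{j−1} where d_j = dim ker(N^j) (with d_0 = 0). Computing the differences gives [4, 1, 1].
The number of blocks of size exactly k is (#blocks of size ≥ k) − (#blocks of size ≥ k + 1), so the partition is: 3 block(s) of size 1, 1 block(s) of size 3.
In nonincreasing order the block sizes are [3, 1, 1, 1].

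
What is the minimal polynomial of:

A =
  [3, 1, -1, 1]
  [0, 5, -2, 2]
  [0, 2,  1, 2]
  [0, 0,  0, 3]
x^2 - 6*x + 9

The characteristic polynomial is χ_A(x) = (x - 3)^4, so the eigenvalues are known. The minimal polynomial is
  m_A(x) = Π_λ (x − λ)^{k_λ}
where k_λ is the size of the *largest* Jordan block for λ (equivalently, the smallest k with (A − λI)^k v = 0 for every generalised eigenvector v of λ).

  λ = 3: largest Jordan block has size 2, contributing (x − 3)^2

So m_A(x) = (x - 3)^2 = x^2 - 6*x + 9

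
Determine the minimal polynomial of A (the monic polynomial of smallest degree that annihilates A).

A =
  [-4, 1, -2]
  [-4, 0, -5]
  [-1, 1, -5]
x^3 + 9*x^2 + 27*x + 27

The characteristic polynomial is χ_A(x) = (x + 3)^3, so the eigenvalues are known. The minimal polynomial is
  m_A(x) = Π_λ (x − λ)^{k_λ}
where k_λ is the size of the *largest* Jordan block for λ (equivalently, the smallest k with (A − λI)^k v = 0 for every generalised eigenvector v of λ).

  λ = -3: largest Jordan block has size 3, contributing (x + 3)^3

So m_A(x) = (x + 3)^3 = x^3 + 9*x^2 + 27*x + 27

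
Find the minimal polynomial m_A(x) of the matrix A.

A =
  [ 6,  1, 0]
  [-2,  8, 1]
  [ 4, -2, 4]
x^3 - 18*x^2 + 108*x - 216

The characteristic polynomial is χ_A(x) = (x - 6)^3, so the eigenvalues are known. The minimal polynomial is
  m_A(x) = Π_λ (x − λ)^{k_λ}
where k_λ is the size of the *largest* Jordan block for λ (equivalently, the smallest k with (A − λI)^k v = 0 for every generalised eigenvector v of λ).

  λ = 6: largest Jordan block has size 3, contributing (x − 6)^3

So m_A(x) = (x - 6)^3 = x^3 - 18*x^2 + 108*x - 216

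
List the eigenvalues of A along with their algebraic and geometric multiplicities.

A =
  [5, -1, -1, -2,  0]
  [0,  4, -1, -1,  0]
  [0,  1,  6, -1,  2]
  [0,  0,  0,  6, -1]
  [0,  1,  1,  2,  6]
λ = 5: alg = 3, geom = 2; λ = 6: alg = 2, geom = 1

Step 1 — factor the characteristic polynomial to read off the algebraic multiplicities:
  χ_A(x) = (x - 6)^2*(x - 5)^3

Step 2 — compute geometric multiplicities via the rank-nullity identity g(λ) = n − rank(A − λI):
  rank(A − (5)·I) = 3, so dim ker(A − (5)·I) = n − 3 = 2
  rank(A − (6)·I) = 4, so dim ker(A − (6)·I) = n − 4 = 1

Summary:
  λ = 5: algebraic multiplicity = 3, geometric multiplicity = 2
  λ = 6: algebraic multiplicity = 2, geometric multiplicity = 1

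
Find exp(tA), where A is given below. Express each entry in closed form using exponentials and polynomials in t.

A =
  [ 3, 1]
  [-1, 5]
e^{tA} =
  [-t*exp(4*t) + exp(4*t), t*exp(4*t)]
  [-t*exp(4*t), t*exp(4*t) + exp(4*t)]

Strategy: write A = P · J · P⁻¹ where J is a Jordan canonical form, so e^{tA} = P · e^{tJ} · P⁻¹, and e^{tJ} can be computed block-by-block.

A has Jordan form
J =
  [4, 1]
  [0, 4]
(up to reordering of blocks).

Per-block formulas:
  For a 2×2 Jordan block J_2(4): exp(t · J_2(4)) = e^(4t)·(I + t·N), where N is the 2×2 nilpotent shift.

After assembling e^{tJ} and conjugating by P, we get:

e^{tA} =
  [-t*exp(4*t) + exp(4*t), t*exp(4*t)]
  [-t*exp(4*t), t*exp(4*t) + exp(4*t)]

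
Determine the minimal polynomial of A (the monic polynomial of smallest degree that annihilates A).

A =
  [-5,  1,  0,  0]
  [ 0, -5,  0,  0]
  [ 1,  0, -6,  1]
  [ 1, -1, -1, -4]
x^2 + 10*x + 25

The characteristic polynomial is χ_A(x) = (x + 5)^4, so the eigenvalues are known. The minimal polynomial is
  m_A(x) = Π_λ (x − λ)^{k_λ}
where k_λ is the size of the *largest* Jordan block for λ (equivalently, the smallest k with (A − λI)^k v = 0 for every generalised eigenvector v of λ).

  λ = -5: largest Jordan block has size 2, contributing (x + 5)^2

So m_A(x) = (x + 5)^2 = x^2 + 10*x + 25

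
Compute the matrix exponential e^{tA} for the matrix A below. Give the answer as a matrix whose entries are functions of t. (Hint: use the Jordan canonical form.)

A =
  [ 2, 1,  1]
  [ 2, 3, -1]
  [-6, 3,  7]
e^{tA} =
  [-2*t*exp(4*t) + exp(4*t), t*exp(4*t), t*exp(4*t)]
  [2*t*exp(4*t), -t*exp(4*t) + exp(4*t), -t*exp(4*t)]
  [-6*t*exp(4*t), 3*t*exp(4*t), 3*t*exp(4*t) + exp(4*t)]

Strategy: write A = P · J · P⁻¹ where J is a Jordan canonical form, so e^{tA} = P · e^{tJ} · P⁻¹, and e^{tJ} can be computed block-by-block.

A has Jordan form
J =
  [4, 1, 0]
  [0, 4, 0]
  [0, 0, 4]
(up to reordering of blocks).

Per-block formulas:
  For a 1×1 block at λ = 4: exp(t · [4]) = [e^(4t)].
  For a 2×2 Jordan block J_2(4): exp(t · J_2(4)) = e^(4t)·(I + t·N), where N is the 2×2 nilpotent shift.

After assembling e^{tJ} and conjugating by P, we get:

e^{tA} =
  [-2*t*exp(4*t) + exp(4*t), t*exp(4*t), t*exp(4*t)]
  [2*t*exp(4*t), -t*exp(4*t) + exp(4*t), -t*exp(4*t)]
  [-6*t*exp(4*t), 3*t*exp(4*t), 3*t*exp(4*t) + exp(4*t)]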